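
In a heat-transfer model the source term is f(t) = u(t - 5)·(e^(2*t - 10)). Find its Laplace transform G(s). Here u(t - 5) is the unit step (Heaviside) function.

By the second shifting theorem, L{u(t - c)·g(t - c)} = e^(-cs)·H(s) with c = 5 and H(s) = L{g(t)}.
L{e^(2t)} = 1/(s - 2).

G(s) = exp(-5*s)/(s - 2)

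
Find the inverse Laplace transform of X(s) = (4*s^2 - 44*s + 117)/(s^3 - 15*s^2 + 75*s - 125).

-3*t^2*exp(5*t)/2 - 4*t*exp(5*t) + 4*exp(5*t)

Factor the denominator: s^3 - 15*s^2 + 75*s - 125 = (s - 5)^3.
Partial fraction decomposition gives [4/(s - 5)] + [-4/(s - 5)^2] + [-3/(s - 5)^3].
Invert each term: 4/(s - 5) ↔ 4e^(5t); -4/(s - 5)^2 ↔ -4t·e^(5t); -3/(s - 5)^3 ↔ (-3/2)t^2·e^(5t).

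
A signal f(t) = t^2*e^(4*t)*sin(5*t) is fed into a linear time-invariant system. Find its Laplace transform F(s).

L{sin(5t)} = 5/(s^2 + 25).
Multiplying by e^(4t) shifts s → s - 4, so L{e^(4*t)*sin(5*t)} = 5/((s - 4)^2 + 25).
Then apply L{t^2·g(t)} = (-1)^2 d^2/ds^2[G(s)] with G(s) = 5/((s - 4)^2 + 25):
differentiating 2 times and applying the sign gives 10*(3*s^2 - 24*s + 23)/(s^2 - 8*s + 41)^3.

F(s) = 10*(3*s^2 - 24*s + 23)/(s^2 - 8*s + 41)^3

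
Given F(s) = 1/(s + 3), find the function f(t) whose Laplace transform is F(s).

f(t) = exp(-3*t)

Since L{e^(-3t)} = 1/(s + 3), the inverse is e^(-3*t).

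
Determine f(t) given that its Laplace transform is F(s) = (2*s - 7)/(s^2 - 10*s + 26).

f(t) = 3*exp(5*t)*sin(t) + 2*exp(5*t)*cos(t)

Complete the square in the denominator: s^2 - 10*s + 26 = (s - 5)^2 + 1^2.
Split the numerator to match: 2*s - 7 = 2·(s - 5) + 3·1.
Invert each term: 2·(s - 5)/((s - 5)^2 + 1) ↔ 2e^(5t)cos(t); 3·1/((s - 5)^2 + 1) ↔ 3e^(5t)sin(t).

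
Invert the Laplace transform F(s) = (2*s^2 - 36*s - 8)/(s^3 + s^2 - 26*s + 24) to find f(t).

f(t) = -4*exp(4*t) + 2*exp(t) + 4*exp(-6*t)

Factor the denominator: s^3 + s^2 - 26*s + 24 = (s - 4)*(s - 1)*(s + 6).
Partial fraction decomposition gives [4/(s + 6)] + [2/(s - 1)] + [-4/(s - 4)].
Invert each term: 4/(s + 6) ↔ 4e^(-6t); 2/(s - 1) ↔ 2e^(t); -4/(s - 4) ↔ -4e^(4t).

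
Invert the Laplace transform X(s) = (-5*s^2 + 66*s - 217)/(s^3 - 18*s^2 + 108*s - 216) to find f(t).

Factor the denominator: s^3 - 18*s^2 + 108*s - 216 = (s - 6)^3.
Partial fraction decomposition gives [-5/(s - 6)] + [6/(s - 6)^2] + [-1/(s - 6)^3].
Invert each term: -5/(s - 6) ↔ -5e^(6t); 6/(s - 6)^2 ↔ 6t·e^(6t); -1/(s - 6)^3 ↔ (-1/2)t^2·e^(6t).

f(t) = -t^2*exp(6*t)/2 + 6*t*exp(6*t) - 5*exp(6*t)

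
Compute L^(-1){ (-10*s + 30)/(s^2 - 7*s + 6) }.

-6*exp(6*t) - 4*exp(t)

Factor the denominator: s^2 - 7*s + 6 = (s - 6)*(s - 1).
Partial fraction decomposition gives [-4/(s - 1)] + [-6/(s - 6)].
Invert each term: -4/(s - 1) ↔ -4e^(t); -6/(s - 6) ↔ -6e^(6t).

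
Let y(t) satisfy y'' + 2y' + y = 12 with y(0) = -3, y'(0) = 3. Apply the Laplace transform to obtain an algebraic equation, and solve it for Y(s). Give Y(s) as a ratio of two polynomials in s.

Y(s) = (-3*s^2 - 3*s + 12)/(s^3 + 2*s^2 + s)

Laplace-transform each side.
Using L{y''} = s^2 Y - s·y(0) - y'(0) and L{y'} = sY - y(0), with y(0) = -3, y'(0) = 3, the left side becomes (s^2 + 2*s + 1)Y - (-3*s - 3).
The right side is L{12} = 12/s.
So (s^2 + 2*s + 1)Y = 12/s + (-3*s - 3).
Divide through and combine into a single rational function.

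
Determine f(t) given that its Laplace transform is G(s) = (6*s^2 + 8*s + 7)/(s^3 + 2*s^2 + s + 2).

f(t) = 2*sin(t) + 3*cos(t) + 3*exp(-2*t)

Factor the denominator: s^3 + 2*s^2 + s + 2 = (s + 2)*(s^2 + 1).
Partial fraction decomposition gives [3/(s + 2)] + [3*s/(s^2 + 1)] + [2/(s^2 + 1)].
Invert each term: 3/(s + 2) ↔ 3e^(-2t); 3·s/(s^2 + 1) ↔ 3cos(t); 2·1/(s^2 + 1) ↔ 2sin(t).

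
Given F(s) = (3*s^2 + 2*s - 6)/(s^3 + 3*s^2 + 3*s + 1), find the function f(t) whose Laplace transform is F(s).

f(t) = -5*t^2*exp(-t)/2 - 4*t*exp(-t) + 3*exp(-t)

Factor the denominator: s^3 + 3*s^2 + 3*s + 1 = (s + 1)^3.
Partial fraction decomposition gives [3/(s + 1)] + [-4/(s + 1)^2] + [-5/(s + 1)^3].
Invert each term: 3/(s + 1) ↔ 3e^(-t); -4/(s + 1)^2 ↔ -4t·e^(-t); -5/(s + 1)^3 ↔ (-5/2)t^2·e^(-t).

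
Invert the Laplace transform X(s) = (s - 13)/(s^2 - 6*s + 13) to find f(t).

Complete the square in the denominator: s^2 - 6*s + 13 = (s - 3)^2 + 2^2.
Split the numerator to match: s - 13 = 1·(s - 3) - 5·2.
Invert each term: 1·(s - 3)/((s - 3)^2 + 4) ↔ e^(3t)cos(2t); -5·2/((s - 3)^2 + 4) ↔ -5e^(3t)sin(2t).

f(t) = -5*exp(3*t)*sin(2*t) + exp(3*t)*cos(2*t)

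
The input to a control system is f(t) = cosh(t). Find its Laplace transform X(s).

X(s) = s/(s^2 - 1)

L{cosh(t)} = s/(s^2 - 1).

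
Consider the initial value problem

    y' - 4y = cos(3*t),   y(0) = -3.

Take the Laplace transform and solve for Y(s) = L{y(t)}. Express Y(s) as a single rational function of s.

Apply the Laplace transform to the equation.
With L{y'} = sY - y(0) = sY - (-3): the LHS transforms to (s - 4)Y - (-3).
The right side is L{cos(3*t)} = s/(s^2 + 9).
So (s - 4)Y = s/(s^2 + 9) + (-3).
Divide through and combine into a single rational function.

Y(s) = (-3*s^2 + s - 27)/(s^3 - 4*s^2 + 9*s - 36)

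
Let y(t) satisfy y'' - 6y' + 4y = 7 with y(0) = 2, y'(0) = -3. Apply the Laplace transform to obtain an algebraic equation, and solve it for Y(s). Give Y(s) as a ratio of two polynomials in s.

Y(s) = (2*s^2 - 15*s + 7)/(s^3 - 6*s^2 + 4*s)

Transform both sides with L{·}.
With L{y''} = s^2 Y - s·y(0) - y'(0) and L{y'} = sY - y(0), with y(0) = 2, y'(0) = -3: the LHS transforms to (s^2 - 6*s + 4)Y - (2*s - 15).
The right side is L{7} = 7/s.
So (s^2 - 6*s + 4)Y = 7/s + (2*s - 15).
Solve for Y(s) and write it as one ratio of polynomials.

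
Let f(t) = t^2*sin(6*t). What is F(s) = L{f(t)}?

F(s) = 36*(s^2 - 12)/(s^2 + 36)^3

L{sin(6t)} = 6/(s^2 + 36).
Then apply L{t^2·g(t)} = (-1)^2 d^2/ds^2[G(s)] with G(s) = 6/(s^2 + 36):
differentiating 2 times and applying the sign gives 36*(s^2 - 12)/(s^2 + 36)^3.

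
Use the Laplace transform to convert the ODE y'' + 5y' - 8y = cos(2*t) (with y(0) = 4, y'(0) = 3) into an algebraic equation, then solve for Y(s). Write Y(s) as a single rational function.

Y(s) = (4*s^3 + 23*s^2 + 17*s + 92)/(s^4 + 5*s^3 - 4*s^2 + 20*s - 32)

Apply the Laplace transform to the equation.
Using L{y''} = s^2 Y - s·y(0) - y'(0) and L{y'} = sY - y(0), with y(0) = 4, y'(0) = 3, the left side becomes (s^2 + 5*s - 8)Y - (4*s + 23).
The right side is L{cos(2*t)} = s/(s^2 + 4).
So (s^2 + 5*s - 8)Y = s/(s^2 + 4) + (4*s + 23).
Solve for Y(s) and write it as one ratio of polynomials.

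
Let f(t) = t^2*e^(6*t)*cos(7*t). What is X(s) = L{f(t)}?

L{cos(7t)} = s/(s^2 + 49).
Multiplying by e^(6t) shifts s → s - 6, so L{e^(6*t)*cos(7*t)} = (s - 6)/((s - 6)^2 + 49).
Then apply L{t^2·g(t)} = (-1)^2 d^2/ds^2[G(s)] with G(s) = (s - 6)/((s - 6)^2 + 49):
differentiating 2 times and applying the sign gives 2*(s - 6)*(s^2 - 12*s - 111)/(s^2 - 12*s + 85)^3.

X(s) = 2*(s - 6)*(s^2 - 12*s - 111)/(s^2 - 12*s + 85)^3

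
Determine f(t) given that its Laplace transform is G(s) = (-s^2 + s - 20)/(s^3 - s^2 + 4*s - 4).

Factor the denominator: s^3 - s^2 + 4*s - 4 = (s - 1)*(s^2 + 4).
Partial fraction decomposition gives [-4/(s - 1)] + [3*s/(s^2 + 4)] + [4/(s^2 + 4)].
Invert each term: -4/(s - 1) ↔ -4e^(t); 3·s/(s^2 + 4) ↔ 3cos(2t); 2·2/(s^2 + 4) ↔ 2sin(2t).

f(t) = -4*exp(t) + 2*sin(2*t) + 3*cos(2*t)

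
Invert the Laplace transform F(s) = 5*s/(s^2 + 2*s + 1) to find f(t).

Factor the denominator: s^2 + 2*s + 1 = (s + 1)^2.
Partial fraction decomposition gives [5/(s + 1)] + [-5/(s + 1)^2].
Invert each term: 5/(s + 1) ↔ 5e^(-t); -5/(s + 1)^2 ↔ -5t·e^(-t).

f(t) = -5*t*exp(-t) + 5*exp(-t)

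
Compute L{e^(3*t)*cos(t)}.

L{cos(t)} = s/(s^2 + 1).
By the first shifting theorem, multiplying by e^(3t) replaces s with s - 3.

(s - 3)/((s - 3)^2 + 1)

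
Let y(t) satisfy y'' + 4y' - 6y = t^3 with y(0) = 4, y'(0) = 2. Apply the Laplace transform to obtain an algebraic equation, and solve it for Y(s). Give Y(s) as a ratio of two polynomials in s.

Take the Laplace transform of both sides.
The derivative rules (L{y''} = s^2 Y - s·y(0) - y'(0) and L{y'} = sY - y(0), with y(0) = 4, y'(0) = 2) turn the left side into (s^2 + 4*s - 6)Y - (4*s + 18).
The right side is L{t^3} = 6/s^4.
So (s^2 + 4*s - 6)Y = 6/s^4 + (4*s + 18).
Isolate Y and clear denominators.

Y(s) = (4*s^5 + 18*s^4 + 6)/(s^6 + 4*s^5 - 6*s^4)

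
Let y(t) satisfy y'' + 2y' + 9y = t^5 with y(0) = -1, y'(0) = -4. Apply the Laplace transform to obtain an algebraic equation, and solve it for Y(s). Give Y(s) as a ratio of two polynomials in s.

Laplace-transform each side.
With L{y''} = s^2 Y - s·y(0) - y'(0) and L{y'} = sY - y(0), with y(0) = -1, y'(0) = -4: the LHS transforms to (s^2 + 2*s + 9)Y - (-s - 6).
The right side is L{t^5} = 120/s^6.
So (s^2 + 2*s + 9)Y = 120/s^6 + (-s - 6).
Solve for Y(s) and write it as one ratio of polynomials.

Y(s) = (-s^7 - 6*s^6 + 120)/(s^8 + 2*s^7 + 9*s^6)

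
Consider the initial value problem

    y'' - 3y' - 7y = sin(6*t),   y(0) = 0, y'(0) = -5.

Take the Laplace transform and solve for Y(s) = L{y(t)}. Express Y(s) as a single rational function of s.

Transform both sides with L{·}.
With L{y''} = s^2 Y - s·y(0) - y'(0) and L{y'} = sY - y(0), with y(0) = 0, y'(0) = -5: the LHS transforms to (s^2 - 3*s - 7)Y - (-5).
The right side is L{sin(6*t)} = 6/(s^2 + 36).
So (s^2 - 3*s - 7)Y = 6/(s^2 + 36) + (-5).
Divide through and combine into a single rational function.

Y(s) = (-5*s^2 - 174)/(s^4 - 3*s^3 + 29*s^2 - 108*s - 252)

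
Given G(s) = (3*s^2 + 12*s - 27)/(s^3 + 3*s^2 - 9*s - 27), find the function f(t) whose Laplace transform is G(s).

f(t) = 6*t*exp(-3*t) + exp(3*t) + 2*exp(-3*t)

Factor the denominator: s^3 + 3*s^2 - 9*s - 27 = (s - 3)*(s + 3)^2.
Partial fraction decomposition gives [2/(s + 3)] + [6/(s + 3)^2] + [1/(s - 3)].
Invert each term: 2/(s + 3) ↔ 2e^(-3t); 6/(s + 3)^2 ↔ 6t·e^(-3t); 1/(s - 3) ↔ e^(3t).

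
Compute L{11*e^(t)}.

L{11} = 11/s.
By the first shifting theorem, multiplying by e^(t) replaces s with s - 1.

11/(s - 1)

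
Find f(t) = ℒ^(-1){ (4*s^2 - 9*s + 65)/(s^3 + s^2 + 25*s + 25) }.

Factor the denominator: s^3 + s^2 + 25*s + 25 = (s + 1)*(s^2 + 25).
Partial fraction decomposition gives [3/(s + 1)] + [s/(s^2 + 25)] + [-10/(s^2 + 25)].
Invert each term: 3/(s + 1) ↔ 3e^(-t); 1·s/(s^2 + 25) ↔ cos(5t); -2·5/(s^2 + 25) ↔ -2sin(5t).

f(t) = -2*sin(5*t) + cos(5*t) + 3*exp(-t)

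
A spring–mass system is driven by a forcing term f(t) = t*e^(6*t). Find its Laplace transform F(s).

F(s) = (s - 6)^(-2)

L{e^(6t)} = 1/(s - 6).
Then apply L{t·g(t)} = -d/ds[G(s)] with G(s) = 1/(s - 6):
differentiating 1 time and applying the sign gives (s - 6)^(-2).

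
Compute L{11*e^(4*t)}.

L{11} = 11/s.
By the first shifting theorem, multiplying by e^(4t) replaces s with s - 4.

11/(s - 4)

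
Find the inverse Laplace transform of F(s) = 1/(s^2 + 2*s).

exp(-t)*sinh(t)

Rewrite the denominator: s^2 + 2*s = (s + 1)^2 - 1.
The form in (s + 1) signals a first-shifting-theorem factor e^(-t).
Since L{sinh(t)} = 1/(s^2 - 1), the inverse is e^(-t)*sinh(t).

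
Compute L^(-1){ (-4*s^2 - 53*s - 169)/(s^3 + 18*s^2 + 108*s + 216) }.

Factor the denominator: s^3 + 18*s^2 + 108*s + 216 = (s + 6)^3.
Partial fraction decomposition gives [-4/(s + 6)] + [-5/(s + 6)^2] + [5/(s + 6)^3].
Invert each term: -4/(s + 6) ↔ -4e^(-6t); -5/(s + 6)^2 ↔ -5t·e^(-6t); 5/(s + 6)^3 ↔ (5/2)t^2·e^(-6t).

5*t^2*exp(-6*t)/2 - 5*t*exp(-6*t) - 4*exp(-6*t)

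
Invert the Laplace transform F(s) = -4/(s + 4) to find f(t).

f(t) = -4*exp(-4*t)

Since L{e^(-4t)} = 1/(s + 4), the inverse is e^(-4*t), scaled by -4.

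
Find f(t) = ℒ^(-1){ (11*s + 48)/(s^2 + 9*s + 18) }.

Factor the denominator: s^2 + 9*s + 18 = (s + 3)*(s + 6).
Partial fraction decomposition gives [6/(s + 6)] + [5/(s + 3)].
Invert each term: 6/(s + 6) ↔ 6e^(-6t); 5/(s + 3) ↔ 5e^(-3t).

f(t) = 5*exp(-3*t) + 6*exp(-6*t)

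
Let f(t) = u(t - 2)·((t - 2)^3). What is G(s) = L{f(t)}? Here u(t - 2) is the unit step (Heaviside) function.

By the second shifting theorem, L{u(t - c)·g(t - c)} = e^(-cs)·H(s) with c = 2 and H(s) = L{g(t)}.
L{t^3} = 3!/s^4 = 6/s^4.

G(s) = 6*exp(-2*s)/s^4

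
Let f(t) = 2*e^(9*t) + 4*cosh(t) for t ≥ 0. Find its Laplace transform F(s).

F(s) = 4*s/(s^2 - 1) + 2/(s - 9)

By linearity of the Laplace transform, transform each term separately.
(2)·[L{e^(9t)} = 1/(s - 9)]; (4)·[L{cosh(t)} = s/(s^2 - 1)].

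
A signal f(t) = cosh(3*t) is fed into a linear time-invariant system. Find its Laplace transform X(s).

X(s) = s/(s^2 - 9)

L{cosh(3t)} = s/(s^2 - 9).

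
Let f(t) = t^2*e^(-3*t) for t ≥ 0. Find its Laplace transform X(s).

X(s) = 2/(s + 3)^3

L{e^(-3t)} = 1/(s + 3).
Then apply L{t^2·g(t)} = (-1)^2 d^2/ds^2[G(s)] with G(s) = 1/(s + 3):
differentiating 2 times and applying the sign gives 2/(s + 3)^3.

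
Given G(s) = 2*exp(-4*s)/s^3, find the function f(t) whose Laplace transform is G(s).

The factor e^(-4s) signals a time shift by c = 4 (second shifting theorem).
L{t^2} = 2!/s^3 = 2/s^3, so L^-1{2/s^3} = t^2.
Hence the inverse is u(t - 4) times that function evaluated at t - 4.

f(t) = Heaviside(t - 4)*((t - 4)^2)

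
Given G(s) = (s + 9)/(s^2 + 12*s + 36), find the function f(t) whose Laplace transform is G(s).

f(t) = 3*t*exp(-6*t) + exp(-6*t)

Factor the denominator: s^2 + 12*s + 36 = (s + 6)^2.
Partial fraction decomposition gives [1/(s + 6)] + [3/(s + 6)^2].
Invert each term: 1/(s + 6) ↔ e^(-6t); 3/(s + 6)^2 ↔ 3t·e^(-6t).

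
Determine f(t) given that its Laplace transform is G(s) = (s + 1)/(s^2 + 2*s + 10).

f(t) = exp(-t)*cos(3*t)

Rewrite the denominator: s^2 + 2*s + 10 = (s + 1)^2 + 9.
The form in (s + 1) signals a first-shifting-theorem factor e^(-t).
Since L{cos(3t)} = s/(s^2 + 9), the inverse is e^(-t)*cos(3*t).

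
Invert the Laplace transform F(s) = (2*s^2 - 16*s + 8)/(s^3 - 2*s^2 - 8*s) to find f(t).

Factor the denominator: s^3 - 2*s^2 - 8*s = s*(s - 4)*(s + 2).
Partial fraction decomposition gives [-1/(s - 4)] + [-1/s] + [4/(s + 2)].
Invert each term: -1/(s - 4) ↔ -e^(4t); -1/(s - 0) ↔ -e^(0t); 4/(s + 2) ↔ 4e^(-2t).

f(t) = -exp(4*t) - 1 + 4*exp(-2*t)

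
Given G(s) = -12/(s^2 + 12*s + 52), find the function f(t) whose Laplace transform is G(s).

f(t) = -3*exp(-6*t)*sin(4*t)

Rewrite the denominator: s^2 + 12*s + 52 = (s + 6)^2 + 16.
The form in (s + 6) signals a first-shifting-theorem factor e^(-6t).
Since L{sin(4t)} = 4/(s^2 + 16), the inverse is e^(-6*t)*sin(4*t), scaled by -3.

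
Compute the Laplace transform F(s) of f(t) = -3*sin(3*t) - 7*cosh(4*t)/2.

Apply the Laplace transform termwise.
(-3)·[L{sin(3t)} = 3/(s^2 + 9)]; (-7/2)·[L{cosh(4t)} = s/(s^2 - 16)].

F(s) = -7*s/(2*(s^2 - 16)) - 9/(s^2 + 9)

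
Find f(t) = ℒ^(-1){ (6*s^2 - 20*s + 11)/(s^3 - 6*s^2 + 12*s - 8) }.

Factor the denominator: s^3 - 6*s^2 + 12*s - 8 = (s - 2)^3.
Partial fraction decomposition gives [6/(s - 2)] + [4/(s - 2)^2] + [-5/(s - 2)^3].
Invert each term: 6/(s - 2) ↔ 6e^(2t); 4/(s - 2)^2 ↔ 4t·e^(2t); -5/(s - 2)^3 ↔ (-5/2)t^2·e^(2t).

f(t) = -5*t^2*exp(2*t)/2 + 4*t*exp(2*t) + 6*exp(2*t)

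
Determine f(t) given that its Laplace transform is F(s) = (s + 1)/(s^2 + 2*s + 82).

f(t) = exp(-t)*cos(9*t)

Rewrite the denominator: s^2 + 2*s + 82 = (s + 1)^2 + 81.
The form in (s + 1) signals a first-shifting-theorem factor e^(-t).
Since L{cos(9t)} = s/(s^2 + 81), the inverse is e^(-t)*cos(9*t).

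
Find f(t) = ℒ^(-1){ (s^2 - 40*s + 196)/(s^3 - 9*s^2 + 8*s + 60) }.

Factor the denominator: s^3 - 9*s^2 + 8*s + 60 = (s - 6)*(s - 5)*(s + 2).
Partial fraction decomposition gives [-1/(s - 6)] + [-3/(s - 5)] + [5/(s + 2)].
Invert each term: -1/(s - 6) ↔ -e^(6t); -3/(s - 5) ↔ -3e^(5t); 5/(s + 2) ↔ 5e^(-2t).

f(t) = -exp(6*t) - 3*exp(5*t) + 5*exp(-2*t)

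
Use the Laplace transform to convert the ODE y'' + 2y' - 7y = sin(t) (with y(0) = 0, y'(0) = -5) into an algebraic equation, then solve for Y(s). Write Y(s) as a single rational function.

Y(s) = (-5*s^2 - 4)/(s^4 + 2*s^3 - 6*s^2 + 2*s - 7)

Laplace-transform each side.
Using L{y''} = s^2 Y - s·y(0) - y'(0) and L{y'} = sY - y(0), with y(0) = 0, y'(0) = -5, the left side becomes (s^2 + 2*s - 7)Y - (-5).
The right side is L{sin(t)} = 1/(s^2 + 1).
So (s^2 + 2*s - 7)Y = 1/(s^2 + 1) + (-5).
Isolate Y and clear denominators.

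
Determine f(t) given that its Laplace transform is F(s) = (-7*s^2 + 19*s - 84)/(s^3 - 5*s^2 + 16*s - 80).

Factor the denominator: s^3 - 5*s^2 + 16*s - 80 = (s - 5)*(s^2 + 16).
Partial fraction decomposition gives [-4/(s - 5)] + [-3*s/(s^2 + 16)] + [4/(s^2 + 16)].
Invert each term: -4/(s - 5) ↔ -4e^(5t); -3·s/(s^2 + 16) ↔ -3cos(4t); 1·4/(s^2 + 16) ↔ sin(4t).

f(t) = -4*exp(5*t) + sin(4*t) - 3*cos(4*t)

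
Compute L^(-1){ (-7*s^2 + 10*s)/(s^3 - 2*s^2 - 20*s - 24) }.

Factor the denominator: s^3 - 2*s^2 - 20*s - 24 = (s - 6)*(s + 2)^2.
Partial fraction decomposition gives [-4/(s + 2)] + [6/(s + 2)^2] + [-3/(s - 6)].
Invert each term: -4/(s + 2) ↔ -4e^(-2t); 6/(s + 2)^2 ↔ 6t·e^(-2t); -3/(s - 6) ↔ -3e^(6t).

6*t*exp(-2*t) - 3*exp(6*t) - 4*exp(-2*t)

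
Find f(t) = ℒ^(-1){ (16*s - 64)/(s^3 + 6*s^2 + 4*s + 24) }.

Factor the denominator: s^3 + 6*s^2 + 4*s + 24 = (s + 6)*(s^2 + 4).
Partial fraction decomposition gives [-4/(s + 6)] + [4*s/(s^2 + 4)] + [-8/(s^2 + 4)].
Invert each term: -4/(s + 6) ↔ -4e^(-6t); 4·s/(s^2 + 4) ↔ 4cos(2t); -4·2/(s^2 + 4) ↔ -4sin(2t).

f(t) = -4*sin(2*t) + 4*cos(2*t) - 4*exp(-6*t)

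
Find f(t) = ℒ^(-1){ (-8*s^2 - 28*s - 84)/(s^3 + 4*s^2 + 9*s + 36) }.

Factor the denominator: s^3 + 4*s^2 + 9*s + 36 = (s + 4)*(s^2 + 9).
Partial fraction decomposition gives [-4/(s + 4)] + [-4*s/(s^2 + 9)] + [-12/(s^2 + 9)].
Invert each term: -4/(s + 4) ↔ -4e^(-4t); -4·s/(s^2 + 9) ↔ -4cos(3t); -4·3/(s^2 + 9) ↔ -4sin(3t).

f(t) = -4*sin(3*t) - 4*cos(3*t) - 4*exp(-4*t)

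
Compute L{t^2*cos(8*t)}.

L{cos(8t)} = s/(s^2 + 64).
Then apply L{t^2·g(t)} = (-1)^2 d^2/ds^2[G(s)] with G(s) = s/(s^2 + 64):
differentiating 2 times and applying the sign gives 2*s*(s^2 - 192)/(s^2 + 64)^3.

2*s*(s^2 - 192)/(s^2 + 64)^3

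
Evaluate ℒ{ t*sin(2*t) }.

4*s/(s^2 + 4)^2

L{sin(2t)} = 2/(s^2 + 4).
Then apply L{t·g(t)} = -d/ds[G(s)] with G(s) = 2/(s^2 + 4):
differentiating 1 time and applying the sign gives 4*s/(s^2 + 4)^2.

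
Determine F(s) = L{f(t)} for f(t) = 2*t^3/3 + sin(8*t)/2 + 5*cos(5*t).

By linearity of the Laplace transform, transform each term separately.
(2/3)·[L{t^3} = 3!/s^4 = 6/s^4]; (5)·[L{cos(5t)} = s/(s^2 + 25)]; (1/2)·[L{sin(8t)} = 8/(s^2 + 64)].

F(s) = 5*s/(s^2 + 25) + 4/(s^2 + 64) + 4/s^4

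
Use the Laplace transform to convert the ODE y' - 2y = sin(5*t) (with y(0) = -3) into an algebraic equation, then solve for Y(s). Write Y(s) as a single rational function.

Y(s) = (-3*s^2 - 70)/(s^3 - 2*s^2 + 25*s - 50)

Take the Laplace transform of both sides.
Using L{y'} = sY - y(0) = sY - (-3), the left side becomes (s - 2)Y - (-3).
The right side is L{sin(5*t)} = 5/(s^2 + 25).
So (s - 2)Y = 5/(s^2 + 25) + (-3).
Divide through and combine into a single rational function.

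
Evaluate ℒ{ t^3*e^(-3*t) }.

L{t^3} = 3!/s^4 = 6/s^4.
By the first shifting theorem, multiplying by e^(-3t) replaces s with s + 3.

6/(s + 3)^4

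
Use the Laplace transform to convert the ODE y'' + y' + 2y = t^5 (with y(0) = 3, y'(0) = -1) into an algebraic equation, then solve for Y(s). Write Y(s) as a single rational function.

Apply the Laplace transform to the equation.
With L{y''} = s^2 Y - s·y(0) - y'(0) and L{y'} = sY - y(0), with y(0) = 3, y'(0) = -1: the LHS transforms to (s^2 + s + 2)Y - (3*s + 2).
The right side is L{t^5} = 120/s^6.
So (s^2 + s + 2)Y = 120/s^6 + (3*s + 2).
Solve for Y(s) and write it as one ratio of polynomials.

Y(s) = (3*s^7 + 2*s^6 + 120)/(s^8 + s^7 + 2*s^6)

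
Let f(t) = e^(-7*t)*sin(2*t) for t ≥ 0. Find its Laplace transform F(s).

L{sin(2t)} = 2/(s^2 + 4).
By the first shifting theorem, multiplying by e^(-7t) replaces s with s + 7.

F(s) = 2/((s + 7)^2 + 4)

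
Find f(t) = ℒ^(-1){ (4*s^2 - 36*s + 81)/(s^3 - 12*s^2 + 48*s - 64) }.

f(t) = t^2*exp(4*t)/2 - 4*t*exp(4*t) + 4*exp(4*t)

Factor the denominator: s^3 - 12*s^2 + 48*s - 64 = (s - 4)^3.
Partial fraction decomposition gives [4/(s - 4)] + [-4/(s - 4)^2] + [(s - 4)^(-3)].
Invert each term: 4/(s - 4) ↔ 4e^(4t); -4/(s - 4)^2 ↔ -4t·e^(4t); 1/(s - 4)^3 ↔ (1/2)t^2·e^(4t).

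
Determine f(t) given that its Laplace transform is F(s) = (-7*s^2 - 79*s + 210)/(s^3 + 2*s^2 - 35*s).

f(t) = -6*exp(5*t) - 6 + 5*exp(-7*t)

Factor the denominator: s^3 + 2*s^2 - 35*s = s*(s - 5)*(s + 7).
Partial fraction decomposition gives [-6/(s - 5)] + [5/(s + 7)] + [-6/s].
Invert each term: -6/(s - 5) ↔ -6e^(5t); 5/(s + 7) ↔ 5e^(-7t); -6/(s - 0) ↔ -6e^(0t).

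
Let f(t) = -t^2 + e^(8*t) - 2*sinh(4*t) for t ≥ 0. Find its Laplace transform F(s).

Apply the Laplace transform termwise.
L{e^(8t)} = 1/(s - 8); (-2)·[L{sinh(4t)} = 4/(s^2 - 16)]; (-1)·[L{t^2} = 2!/s^3 = 2/s^3].

F(s) = -8/(s^2 - 16) + 1/(s - 8) - 2/s^3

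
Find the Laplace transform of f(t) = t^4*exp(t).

24/(s - 1)^5

L{t^4} = 4!/s^5 = 24/s^5.
By the first shifting theorem, multiplying by e^(t) replaces s with s - 1.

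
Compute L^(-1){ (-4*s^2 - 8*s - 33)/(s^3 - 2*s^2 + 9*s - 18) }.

-5*exp(2*t) - 2*sin(3*t) + cos(3*t)

Factor the denominator: s^3 - 2*s^2 + 9*s - 18 = (s - 2)*(s^2 + 9).
Partial fraction decomposition gives [-5/(s - 2)] + [s/(s^2 + 9)] + [-6/(s^2 + 9)].
Invert each term: -5/(s - 2) ↔ -5e^(2t); 1·s/(s^2 + 9) ↔ cos(3t); -2·3/(s^2 + 9) ↔ -2sin(3t).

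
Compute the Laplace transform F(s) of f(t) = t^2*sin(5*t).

L{sin(5t)} = 5/(s^2 + 25).
Then apply L{t^2·g(t)} = (-1)^2 d^2/ds^2[G(s)] with G(s) = 5/(s^2 + 25):
differentiating 2 times and applying the sign gives 10*(3*s^2 - 25)/(s^2 + 25)^3.

F(s) = 10*(3*s^2 - 25)/(s^2 + 25)^3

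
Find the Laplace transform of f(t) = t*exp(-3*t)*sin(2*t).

4*(s + 3)/(s^2 + 6*s + 13)^2

L{sin(2t)} = 2/(s^2 + 4).
Multiplying by e^(-3t) shifts s → s + 3, so L{exp(-3*t)*sin(2*t)} = 2/((s + 3)^2 + 4).
Then apply L{t·g(t)} = -d/ds[H(s)] with H(s) = 2/((s + 3)^2 + 4):
differentiating 1 time and applying the sign gives 4*(s + 3)/(s^2 + 6*s + 13)^2.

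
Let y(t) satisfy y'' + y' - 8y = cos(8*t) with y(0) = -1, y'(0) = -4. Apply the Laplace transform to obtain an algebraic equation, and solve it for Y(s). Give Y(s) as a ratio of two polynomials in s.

Y(s) = (-s^3 - 5*s^2 - 63*s - 320)/(s^4 + s^3 + 56*s^2 + 64*s - 512)

Apply the Laplace transform to the equation.
The derivative rules (L{y''} = s^2 Y - s·y(0) - y'(0) and L{y'} = sY - y(0), with y(0) = -1, y'(0) = -4) turn the left side into (s^2 + s - 8)Y - (-s - 5).
The right side is L{cos(8*t)} = s/(s^2 + 64).
So (s^2 + s - 8)Y = s/(s^2 + 64) + (-s - 5).
Isolate Y and clear denominators.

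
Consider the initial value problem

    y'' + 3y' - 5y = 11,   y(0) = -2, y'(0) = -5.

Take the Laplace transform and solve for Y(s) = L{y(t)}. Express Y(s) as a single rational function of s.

Y(s) = (-2*s^2 - 11*s + 11)/(s^3 + 3*s^2 - 5*s)

Transform both sides with L{·}.
Using L{y''} = s^2 Y - s·y(0) - y'(0) and L{y'} = sY - y(0), with y(0) = -2, y'(0) = -5, the left side becomes (s^2 + 3*s - 5)Y - (-2*s - 11).
The right side is L{11} = 11/s.
So (s^2 + 3*s - 5)Y = 11/s + (-2*s - 11).
Divide through and combine into a single rational function.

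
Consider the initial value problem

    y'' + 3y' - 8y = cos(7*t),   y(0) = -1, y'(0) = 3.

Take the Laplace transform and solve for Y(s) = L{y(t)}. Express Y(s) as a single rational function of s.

Laplace-transform each side.
Using L{y''} = s^2 Y - s·y(0) - y'(0) and L{y'} = sY - y(0), with y(0) = -1, y'(0) = 3, the left side becomes (s^2 + 3*s - 8)Y - (-s).
The right side is L{cos(7*t)} = s/(s^2 + 49).
So (s^2 + 3*s - 8)Y = s/(s^2 + 49) + (-s).
Solve for Y(s) and write it as one ratio of polynomials.

Y(s) = (-s^3 - 48*s)/(s^4 + 3*s^3 + 41*s^2 + 147*s - 392)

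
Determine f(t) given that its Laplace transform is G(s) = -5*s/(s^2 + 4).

f(t) = -5*cos(2*t)

Since L{cos(2t)} = s/(s^2 + 4), the inverse is cos(2*t), scaled by -5.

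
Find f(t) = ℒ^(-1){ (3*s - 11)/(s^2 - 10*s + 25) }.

Factor the denominator: s^2 - 10*s + 25 = (s - 5)^2.
Partial fraction decomposition gives [3/(s - 5)] + [4/(s - 5)^2].
Invert each term: 3/(s - 5) ↔ 3e^(5t); 4/(s - 5)^2 ↔ 4t·e^(5t).

f(t) = 4*t*exp(5*t) + 3*exp(5*t)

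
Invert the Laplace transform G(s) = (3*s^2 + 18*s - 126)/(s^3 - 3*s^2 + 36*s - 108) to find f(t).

f(t) = -exp(3*t) + 5*sin(6*t) + 4*cos(6*t)

Factor the denominator: s^3 - 3*s^2 + 36*s - 108 = (s - 3)*(s^2 + 36).
Partial fraction decomposition gives [-1/(s - 3)] + [4*s/(s^2 + 36)] + [30/(s^2 + 36)].
Invert each term: -1/(s - 3) ↔ -e^(3t); 4·s/(s^2 + 36) ↔ 4cos(6t); 5·6/(s^2 + 36) ↔ 5sin(6t).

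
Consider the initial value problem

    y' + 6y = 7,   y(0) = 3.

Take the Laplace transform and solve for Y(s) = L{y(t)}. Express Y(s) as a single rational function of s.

Transform both sides with L{·}.
The derivative rules (L{y'} = sY - y(0) = sY - 3) turn the left side into (s + 6)Y - (3).
The right side is L{7} = 7/s.
So (s + 6)Y = 7/s + (3).
Isolate Y and clear denominators.

Y(s) = (3*s + 7)/(s^2 + 6*s)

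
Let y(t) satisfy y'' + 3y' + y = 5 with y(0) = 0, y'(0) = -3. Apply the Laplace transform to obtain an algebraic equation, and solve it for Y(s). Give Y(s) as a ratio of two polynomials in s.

Take the Laplace transform of both sides.
Using L{y''} = s^2 Y - s·y(0) - y'(0) and L{y'} = sY - y(0), with y(0) = 0, y'(0) = -3, the left side becomes (s^2 + 3*s + 1)Y - (-3).
The right side is L{5} = 5/s.
So (s^2 + 3*s + 1)Y = 5/s + (-3).
Divide through and combine into a single rational function.

Y(s) = (-3*s + 5)/(s^3 + 3*s^2 + s)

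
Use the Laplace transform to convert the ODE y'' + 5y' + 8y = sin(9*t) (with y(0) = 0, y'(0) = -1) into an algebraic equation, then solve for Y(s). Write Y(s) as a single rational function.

Y(s) = (-s^2 - 72)/(s^4 + 5*s^3 + 89*s^2 + 405*s + 648)

Take the Laplace transform of both sides.
With L{y''} = s^2 Y - s·y(0) - y'(0) and L{y'} = sY - y(0), with y(0) = 0, y'(0) = -1: the LHS transforms to (s^2 + 5*s + 8)Y - (-1).
The right side is L{sin(9*t)} = 9/(s^2 + 81).
So (s^2 + 5*s + 8)Y = 9/(s^2 + 81) + (-1).
Isolate Y and clear denominators.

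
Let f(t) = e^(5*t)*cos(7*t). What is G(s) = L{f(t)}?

G(s) = (s - 5)/((s - 5)^2 + 49)

L{cos(7t)} = s/(s^2 + 49).
By the first shifting theorem, multiplying by e^(5t) replaces s with s - 5.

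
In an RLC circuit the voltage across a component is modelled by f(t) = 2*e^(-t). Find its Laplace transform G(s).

L{2} = 2/s.
By the first shifting theorem, multiplying by e^(-t) replaces s with s + 1.

G(s) = 2/(s + 1)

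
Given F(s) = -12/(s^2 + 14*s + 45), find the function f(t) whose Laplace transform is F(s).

f(t) = -6*exp(-7*t)*sinh(2*t)

Rewrite the denominator: s^2 + 14*s + 45 = (s + 7)^2 - 4.
The form in (s + 7) signals a first-shifting-theorem factor e^(-7t).
Since L{sinh(2t)} = 2/(s^2 - 4), the inverse is e^(-7*t)*sinh(2*t), scaled by -6.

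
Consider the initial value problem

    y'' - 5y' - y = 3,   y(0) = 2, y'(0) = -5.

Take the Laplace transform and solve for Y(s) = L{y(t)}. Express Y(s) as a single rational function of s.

Y(s) = (2*s^2 - 15*s + 3)/(s^3 - 5*s^2 - s)

Apply the Laplace transform to the equation.
The derivative rules (L{y''} = s^2 Y - s·y(0) - y'(0) and L{y'} = sY - y(0), with y(0) = 2, y'(0) = -5) turn the left side into (s^2 - 5*s - 1)Y - (2*s - 15).
The right side is L{3} = 3/s.
So (s^2 - 5*s - 1)Y = 3/s + (2*s - 15).
Isolate Y and clear denominators.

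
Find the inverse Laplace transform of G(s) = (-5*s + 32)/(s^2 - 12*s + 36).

2*t*exp(6*t) - 5*exp(6*t)

Factor the denominator: s^2 - 12*s + 36 = (s - 6)^2.
Partial fraction decomposition gives [-5/(s - 6)] + [2/(s - 6)^2].
Invert each term: -5/(s - 6) ↔ -5e^(6t); 2/(s - 6)^2 ↔ 2t·e^(6t).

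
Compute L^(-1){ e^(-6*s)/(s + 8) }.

Heaviside(t - 6)*(exp(-8*t + 48))

The factor e^(-6s) signals a time shift by c = 6 (second shifting theorem).
L{e^(-8t)} = 1/(s + 8), so L^-1{1/(s + 8)} = e^(-8*t).
Hence the inverse is u(t - 6) times that function evaluated at t - 6.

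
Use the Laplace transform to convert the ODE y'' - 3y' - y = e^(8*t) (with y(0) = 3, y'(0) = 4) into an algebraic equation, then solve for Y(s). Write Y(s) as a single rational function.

Y(s) = (3*s^2 - 29*s + 41)/(s^3 - 11*s^2 + 23*s + 8)

Laplace-transform each side.
Using L{y''} = s^2 Y - s·y(0) - y'(0) and L{y'} = sY - y(0), with y(0) = 3, y'(0) = 4, the left side becomes (s^2 - 3*s - 1)Y - (3*s - 5).
The right side is L{e^(8*t)} = 1/(s - 8).
So (s^2 - 3*s - 1)Y = 1/(s - 8) + (3*s - 5).
Isolate Y and clear denominators.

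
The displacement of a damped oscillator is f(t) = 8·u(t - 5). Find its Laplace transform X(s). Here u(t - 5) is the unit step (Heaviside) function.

By the second shifting theorem, L{u(t - c)·g(t - c)} = e^(-cs)·G(s) with c = 5 and G(s) = L{g(t)}.
L{8} = 8/s.

X(s) = 8*exp(-5*s)/s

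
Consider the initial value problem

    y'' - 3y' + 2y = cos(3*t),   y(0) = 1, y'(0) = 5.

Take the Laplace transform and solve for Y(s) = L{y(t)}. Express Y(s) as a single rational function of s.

Y(s) = (s^3 + 2*s^2 + 10*s + 18)/(s^4 - 3*s^3 + 11*s^2 - 27*s + 18)

Transform both sides with L{·}.
With L{y''} = s^2 Y - s·y(0) - y'(0) and L{y'} = sY - y(0), with y(0) = 1, y'(0) = 5: the LHS transforms to (s^2 - 3*s + 2)Y - (s + 2).
The right side is L{cos(3*t)} = s/(s^2 + 9).
So (s^2 - 3*s + 2)Y = s/(s^2 + 9) + (s + 2).
Solve for Y(s) and write it as one ratio of polynomials.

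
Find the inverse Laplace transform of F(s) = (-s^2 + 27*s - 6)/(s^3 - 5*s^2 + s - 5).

4*exp(5*t) + 2*sin(t) - 5*cos(t)

Factor the denominator: s^3 - 5*s^2 + s - 5 = (s - 5)*(s^2 + 1).
Partial fraction decomposition gives [4/(s - 5)] + [-5*s/(s^2 + 1)] + [2/(s^2 + 1)].
Invert each term: 4/(s - 5) ↔ 4e^(5t); -5·s/(s^2 + 1) ↔ -5cos(t); 2·1/(s^2 + 1) ↔ 2sin(t).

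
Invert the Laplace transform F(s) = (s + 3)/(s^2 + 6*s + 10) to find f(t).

Rewrite the denominator: s^2 + 6*s + 10 = (s + 3)^2 + 1.
The form in (s + 3) signals a first-shifting-theorem factor e^(-3t).
Since L{cos(t)} = s/(s^2 + 1), the inverse is e^(-3*t)*cos(t).

f(t) = exp(-3*t)*cos(t)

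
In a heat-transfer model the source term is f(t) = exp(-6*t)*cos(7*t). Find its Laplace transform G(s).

L{cos(7t)} = s/(s^2 + 49).
By the first shifting theorem, multiplying by e^(-6t) replaces s with s + 6.

G(s) = (s + 6)/((s + 6)^2 + 49)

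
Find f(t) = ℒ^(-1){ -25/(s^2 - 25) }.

f(t) = -5*sinh(5*t)

Since L{sinh(5t)} = 5/(s^2 - 25), the inverse is sinh(5*t), scaled by -5.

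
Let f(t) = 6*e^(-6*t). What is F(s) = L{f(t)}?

L{6} = 6/s.
By the first shifting theorem, multiplying by e^(-6t) replaces s with s + 6.

F(s) = 6/(s + 6)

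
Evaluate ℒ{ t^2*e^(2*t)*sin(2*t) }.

4*(3*s^2 - 12*s + 8)/(s^2 - 4*s + 8)^3

L{sin(2t)} = 2/(s^2 + 4).
Multiplying by e^(2t) shifts s → s - 2, so L{e^(2*t)*sin(2*t)} = 2/((s - 2)^2 + 4).
Then apply L{t^2·g(t)} = (-1)^2 d^2/ds^2[G(s)] with G(s) = 2/((s - 2)^2 + 4):
differentiating 2 times and applying the sign gives 4*(3*s^2 - 12*s + 8)/(s^2 - 4*s + 8)^3.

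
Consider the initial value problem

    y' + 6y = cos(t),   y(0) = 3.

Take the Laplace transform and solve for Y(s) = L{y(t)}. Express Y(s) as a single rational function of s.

Apply the Laplace transform to the equation.
The derivative rules (L{y'} = sY - y(0) = sY - 3) turn the left side into (s + 6)Y - (3).
The right side is L{cos(t)} = s/(s^2 + 1).
So (s + 6)Y = s/(s^2 + 1) + (3).
Divide through and combine into a single rational function.

Y(s) = (3*s^2 + s + 3)/(s^3 + 6*s^2 + s + 6)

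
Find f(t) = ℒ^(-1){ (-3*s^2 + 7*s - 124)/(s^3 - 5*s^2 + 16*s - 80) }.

f(t) = -4*exp(5*t) + 3*sin(4*t) + cos(4*t)

Factor the denominator: s^3 - 5*s^2 + 16*s - 80 = (s - 5)*(s^2 + 16).
Partial fraction decomposition gives [-4/(s - 5)] + [s/(s^2 + 16)] + [12/(s^2 + 16)].
Invert each term: -4/(s - 5) ↔ -4e^(5t); 1·s/(s^2 + 16) ↔ cos(4t); 3·4/(s^2 + 16) ↔ 3sin(4t).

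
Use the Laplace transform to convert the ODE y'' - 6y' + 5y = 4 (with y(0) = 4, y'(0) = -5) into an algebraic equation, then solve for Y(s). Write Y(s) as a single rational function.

Y(s) = (4*s^2 - 29*s + 4)/(s^3 - 6*s^2 + 5*s)

Laplace-transform each side.
The derivative rules (L{y''} = s^2 Y - s·y(0) - y'(0) and L{y'} = sY - y(0), with y(0) = 4, y'(0) = -5) turn the left side into (s^2 - 6*s + 5)Y - (4*s - 29).
The right side is L{4} = 4/s.
So (s^2 - 6*s + 5)Y = 4/s + (4*s - 29).
Solve for Y(s) and write it as one ratio of polynomials.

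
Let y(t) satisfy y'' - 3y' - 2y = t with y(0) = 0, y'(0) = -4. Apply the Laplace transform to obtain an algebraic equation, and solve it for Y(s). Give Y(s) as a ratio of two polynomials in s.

Take the Laplace transform of both sides.
Using L{y''} = s^2 Y - s·y(0) - y'(0) and L{y'} = sY - y(0), with y(0) = 0, y'(0) = -4, the left side becomes (s^2 - 3*s - 2)Y - (-4).
The right side is L{t} = s^(-2).
So (s^2 - 3*s - 2)Y = s^(-2) + (-4).
Solve for Y(s) and write it as one ratio of polynomials.

Y(s) = (-4*s^2 + 1)/(s^4 - 3*s^3 - 2*s^2)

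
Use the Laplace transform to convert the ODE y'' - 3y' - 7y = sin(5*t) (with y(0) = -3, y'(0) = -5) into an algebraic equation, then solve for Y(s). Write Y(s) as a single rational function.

Y(s) = (-3*s^3 + 4*s^2 - 75*s + 105)/(s^4 - 3*s^3 + 18*s^2 - 75*s - 175)

Apply the Laplace transform to the equation.
Using L{y''} = s^2 Y - s·y(0) - y'(0) and L{y'} = sY - y(0), with y(0) = -3, y'(0) = -5, the left side becomes (s^2 - 3*s - 7)Y - (-3*s + 4).
The right side is L{sin(5*t)} = 5/(s^2 + 25).
So (s^2 - 3*s - 7)Y = 5/(s^2 + 25) + (-3*s + 4).
Solve for Y(s) and write it as one ratio of polynomials.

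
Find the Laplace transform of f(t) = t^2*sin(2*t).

L{sin(2t)} = 2/(s^2 + 4).
Then apply L{t^2·g(t)} = (-1)^2 d^2/ds^2[H(s)] with H(s) = 2/(s^2 + 4):
differentiating 2 times and applying the sign gives 4*(3*s^2 - 4)/(s^2 + 4)^3.

4*(3*s^2 - 4)/(s^2 + 4)^3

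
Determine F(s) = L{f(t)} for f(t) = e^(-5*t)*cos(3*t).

F(s) = (s + 5)/((s + 5)^2 + 9)

L{cos(3t)} = s/(s^2 + 9).
By the first shifting theorem, multiplying by e^(-5t) replaces s with s + 5.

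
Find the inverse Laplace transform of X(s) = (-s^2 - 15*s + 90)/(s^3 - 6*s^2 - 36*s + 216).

Factor the denominator: s^3 - 6*s^2 - 36*s + 216 = (s - 6)^2*(s + 6).
Partial fraction decomposition gives [-2/(s - 6)] + [-3/(s - 6)^2] + [1/(s + 6)].
Invert each term: -2/(s - 6) ↔ -2e^(6t); -3/(s - 6)^2 ↔ -3t·e^(6t); 1/(s + 6) ↔ e^(-6t).

-3*t*exp(6*t) - 2*exp(6*t) + exp(-6*t)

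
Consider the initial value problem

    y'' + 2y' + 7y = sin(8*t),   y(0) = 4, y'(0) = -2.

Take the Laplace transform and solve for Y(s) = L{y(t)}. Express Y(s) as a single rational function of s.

Y(s) = (4*s^3 + 6*s^2 + 256*s + 392)/(s^4 + 2*s^3 + 71*s^2 + 128*s + 448)

Take the Laplace transform of both sides.
With L{y''} = s^2 Y - s·y(0) - y'(0) and L{y'} = sY - y(0), with y(0) = 4, y'(0) = -2: the LHS transforms to (s^2 + 2*s + 7)Y - (4*s + 6).
The right side is L{sin(8*t)} = 8/(s^2 + 64).
So (s^2 + 2*s + 7)Y = 8/(s^2 + 64) + (4*s + 6).
Solve for Y(s) and write it as one ratio of polynomials.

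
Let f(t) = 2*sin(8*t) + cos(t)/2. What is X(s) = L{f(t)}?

X(s) = s/(2*(s^2 + 1)) + 16/(s^2 + 64)

Apply the Laplace transform termwise.
(1/2)·[L{cos(t)} = s/(s^2 + 1)]; (2)·[L{sin(8t)} = 8/(s^2 + 64)].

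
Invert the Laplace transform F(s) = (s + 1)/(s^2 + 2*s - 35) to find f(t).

f(t) = exp(-t)*cosh(6*t)

Rewrite the denominator: s^2 + 2*s - 35 = (s + 1)^2 - 36.
The form in (s + 1) signals a first-shifting-theorem factor e^(-t).
Since L{cosh(6t)} = s/(s^2 - 36), the inverse is exp(-t)*cosh(6*t).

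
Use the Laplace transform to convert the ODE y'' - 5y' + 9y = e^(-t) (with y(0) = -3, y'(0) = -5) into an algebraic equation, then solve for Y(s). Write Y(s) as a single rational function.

Y(s) = (-3*s^2 + 7*s + 11)/(s^3 - 4*s^2 + 4*s + 9)

Apply the Laplace transform to the equation.
Using L{y''} = s^2 Y - s·y(0) - y'(0) and L{y'} = sY - y(0), with y(0) = -3, y'(0) = -5, the left side becomes (s^2 - 5*s + 9)Y - (-3*s + 10).
The right side is L{e^(-t)} = 1/(s + 1).
So (s^2 - 5*s + 9)Y = 1/(s + 1) + (-3*s + 10).
Solve for Y(s) and write it as one ratio of polynomials.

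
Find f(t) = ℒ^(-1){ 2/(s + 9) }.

f(t) = 2*exp(-9*t)

Since L{e^(-9t)} = 1/(s + 9), the inverse is e^(-9*t), scaled by 2.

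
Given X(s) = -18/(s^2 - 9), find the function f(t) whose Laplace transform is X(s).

f(t) = -6*sinh(3*t)

Since L{sinh(3t)} = 3/(s^2 - 9), the inverse is sinh(3*t), scaled by -6.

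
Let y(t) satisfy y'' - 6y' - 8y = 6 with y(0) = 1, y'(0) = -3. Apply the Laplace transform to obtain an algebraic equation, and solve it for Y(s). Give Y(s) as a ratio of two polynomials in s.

Transform both sides with L{·}.
With L{y''} = s^2 Y - s·y(0) - y'(0) and L{y'} = sY - y(0), with y(0) = 1, y'(0) = -3: the LHS transforms to (s^2 - 6*s - 8)Y - (s - 9).
The right side is L{6} = 6/s.
So (s^2 - 6*s - 8)Y = 6/s + (s - 9).
Isolate Y and clear denominators.

Y(s) = (s^2 - 9*s + 6)/(s^3 - 6*s^2 - 8*s)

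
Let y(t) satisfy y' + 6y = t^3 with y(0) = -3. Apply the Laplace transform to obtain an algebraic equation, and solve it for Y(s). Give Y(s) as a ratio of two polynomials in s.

Y(s) = (-3*s^4 + 6)/(s^5 + 6*s^4)

Laplace-transform each side.
The derivative rules (L{y'} = sY - y(0) = sY - (-3)) turn the left side into (s + 6)Y - (-3).
The right side is L{t^3} = 6/s^4.
So (s + 6)Y = 6/s^4 + (-3).
Divide through and combine into a single rational function.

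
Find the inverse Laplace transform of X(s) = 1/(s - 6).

Since L{e^(6t)} = 1/(s - 6), the inverse is exp(6*t).

exp(6*t)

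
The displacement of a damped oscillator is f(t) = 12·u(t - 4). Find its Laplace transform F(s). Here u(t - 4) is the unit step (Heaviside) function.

F(s) = 12*exp(-4*s)/s

By the second shifting theorem, L{u(t - c)·g(t - c)} = e^(-cs)·G(s) with c = 4 and G(s) = L{g(t)}.
L{12} = 12/s.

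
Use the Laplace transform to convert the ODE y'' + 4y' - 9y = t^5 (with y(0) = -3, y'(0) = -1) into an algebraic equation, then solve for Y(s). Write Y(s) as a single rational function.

Take the Laplace transform of both sides.
Using L{y''} = s^2 Y - s·y(0) - y'(0) and L{y'} = sY - y(0), with y(0) = -3, y'(0) = -1, the left side becomes (s^2 + 4*s - 9)Y - (-3*s - 13).
The right side is L{t^5} = 120/s^6.
So (s^2 + 4*s - 9)Y = 120/s^6 + (-3*s - 13).
Isolate Y and clear denominators.

Y(s) = (-3*s^7 - 13*s^6 + 120)/(s^8 + 4*s^7 - 9*s^6)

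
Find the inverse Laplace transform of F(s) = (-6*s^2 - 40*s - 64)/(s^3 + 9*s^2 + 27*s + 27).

t^2*exp(-3*t) - 4*t*exp(-3*t) - 6*exp(-3*t)

Factor the denominator: s^3 + 9*s^2 + 27*s + 27 = (s + 3)^3.
Partial fraction decomposition gives [-6/(s + 3)] + [-4/(s + 3)^2] + [2/(s + 3)^3].
Invert each term: -6/(s + 3) ↔ -6e^(-3t); -4/(s + 3)^2 ↔ -4t·e^(-3t); 2/(s + 3)^3 ↔ (1)t^2·e^(-3t).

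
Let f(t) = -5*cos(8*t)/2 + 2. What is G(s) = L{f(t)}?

The transform is linear, so treat each term independently.
(-5/2)·[L{cos(8t)} = s/(s^2 + 64)]; L{2} = 2/s.

G(s) = -5*s/(2*(s^2 + 64)) + 2/s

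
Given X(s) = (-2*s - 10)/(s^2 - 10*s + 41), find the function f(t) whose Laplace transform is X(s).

Complete the square in the denominator: s^2 - 10*s + 41 = (s - 5)^2 + 4^2.
Split the numerator to match: -2*s - 10 = -2·(s - 5) - 5·4.
Invert each term: -2·(s - 5)/((s - 5)^2 + 16) ↔ -2e^(5t)cos(4t); -5·4/((s - 5)^2 + 16) ↔ -5e^(5t)sin(4t).

f(t) = -5*exp(5*t)*sin(4*t) - 2*exp(5*t)*cos(4*t)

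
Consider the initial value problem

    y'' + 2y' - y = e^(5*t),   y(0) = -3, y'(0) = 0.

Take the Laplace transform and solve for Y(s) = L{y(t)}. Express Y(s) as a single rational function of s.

Y(s) = (-3*s^2 + 9*s + 31)/(s^3 - 3*s^2 - 11*s + 5)

Take the Laplace transform of both sides.
The derivative rules (L{y''} = s^2 Y - s·y(0) - y'(0) and L{y'} = sY - y(0), with y(0) = -3, y'(0) = 0) turn the left side into (s^2 + 2*s - 1)Y - (-3*s - 6).
The right side is L{e^(5*t)} = 1/(s - 5).
So (s^2 + 2*s - 1)Y = 1/(s - 5) + (-3*s - 6).
Solve for Y(s) and write it as one ratio of polynomials.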